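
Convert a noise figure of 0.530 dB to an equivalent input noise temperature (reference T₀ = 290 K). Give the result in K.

37.6 K

F = 10^(0.530/10) = 1.1298
T_e = (F − 1)·T₀ = (1.1298 − 1) × 290 = 37.6 K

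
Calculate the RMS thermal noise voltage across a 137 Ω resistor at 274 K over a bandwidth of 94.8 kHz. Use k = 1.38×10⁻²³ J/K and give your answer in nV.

443 nV

V_n = √(4kTRB)
4kTRB = 4 × 1.38×10⁻²³ × 274 × 1.37×10² × 9.48×10⁴ = 1.96×10⁻¹³ V²
V_n = √(1.96×10⁻¹³) = 4.43×10⁻⁷ V = 443 nV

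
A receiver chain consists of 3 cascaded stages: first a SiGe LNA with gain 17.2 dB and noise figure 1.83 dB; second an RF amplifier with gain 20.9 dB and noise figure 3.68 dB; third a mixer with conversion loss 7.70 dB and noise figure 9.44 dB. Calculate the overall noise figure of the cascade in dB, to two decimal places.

1.91 dB

Convert to linear (a loss of L dB is a gain of −L dB): F_i = 10^(NF_i/10), G_i = 10^(G_i,dB/10)
  Stage 1: F_1 = 10^(1.83/10) = 1.524, G_1 = 10^(17.2/10) = 52.48
  Stage 2: F_2 = 10^(3.68/10) = 2.333, G_2 = 10^(20.9/10) = 123.0
  Stage 3: F_3 = 10^(9.44/10) = 8.790, G_3 = 10^(−7.70/10) = 0.1698
Friis cascade:
  F = 1.524 + (2.333 − 1)/52.48 + (8.790 − 1)/6457 = 1.551
NF = 10 log₁₀(1.551) = 1.91 dB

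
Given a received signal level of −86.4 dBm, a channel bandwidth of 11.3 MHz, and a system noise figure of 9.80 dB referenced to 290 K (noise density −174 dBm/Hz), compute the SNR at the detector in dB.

7.3 dB

Noise floor: N = −174 + 10 log₁₀(B) + NF
10 log₁₀(1.13×10⁷) = 70.53 dB
N = −174 + 70.53 + 9.80 = −93.67 dBm
SNR = P_sig − N = −86.4 − (−93.67) = 7.27 dB → 7.3 dB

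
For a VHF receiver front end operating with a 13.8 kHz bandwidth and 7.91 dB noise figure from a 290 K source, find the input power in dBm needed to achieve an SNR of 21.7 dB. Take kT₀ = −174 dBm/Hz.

Sensitivity = −174 + 10 log₁₀(B) + NF + SNR_min
= −174 + 41.4 + 7.91 + 21.7
= −102.99 dBm → −103.0 dBm

−103.0 dBm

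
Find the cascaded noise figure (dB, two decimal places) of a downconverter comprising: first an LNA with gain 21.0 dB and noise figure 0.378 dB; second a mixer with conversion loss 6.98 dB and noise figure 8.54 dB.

0.57 dB

Convert to linear (a loss of L dB is a gain of −L dB): F_i = 10^(NF_i/10), G_i = 10^(G_i,dB/10)
  Stage 1: F_1 = 10^(0.378/10) = 1.091, G_1 = 10^(21.0/10) = 125.9
  Stage 2: F_2 = 10^(8.54/10) = 7.145, G_2 = 10^(−6.98/10) = 0.2004
Friis cascade:
  F = 1.091 + (7.145 − 1)/125.9 = 1.140
NF = 10 log₁₀(1.140) = 0.57 dB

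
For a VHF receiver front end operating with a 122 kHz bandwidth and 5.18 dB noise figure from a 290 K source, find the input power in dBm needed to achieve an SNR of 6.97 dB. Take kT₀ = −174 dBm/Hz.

−111.0 dBm

Sensitivity = −174 + 10 log₁₀(B) + NF + SNR_min
= −174 + 50.86 + 5.18 + 6.97
= −110.99 dBm → −111.0 dBm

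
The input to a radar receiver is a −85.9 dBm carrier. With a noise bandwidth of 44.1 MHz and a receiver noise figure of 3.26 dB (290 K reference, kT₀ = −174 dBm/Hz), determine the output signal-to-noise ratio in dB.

Noise floor: N = −174 + 10 log₁₀(B) + NF
10 log₁₀(4.41×10⁷) = 76.44 dB
N = −174 + 76.44 + 3.26 = −94.30 dBm
SNR = P_sig − N = −85.9 − (−94.30) = 8.40 dB → 8.4 dB

8.4 dB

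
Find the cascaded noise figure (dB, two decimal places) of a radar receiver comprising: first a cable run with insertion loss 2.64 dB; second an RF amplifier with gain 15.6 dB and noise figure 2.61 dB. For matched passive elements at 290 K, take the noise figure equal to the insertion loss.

5.25 dB

Convert to linear (a loss of L dB is a gain of −L dB): F_i = 10^(NF_i/10), G_i = 10^(G_i,dB/10)
  Stage 1: F_1 = 10^(2.64/10) = 1.837, G_1 = 10^(−2.64/10) = 0.5445
  Stage 2: F_2 = 10^(2.61/10) = 1.824, G_2 = 10^(15.6/10) = 36.31
Friis cascade:
  F = 1.837 + (1.824 − 1)/0.5445 = 3.350
NF = 10 log₁₀(3.350) = 5.25 dB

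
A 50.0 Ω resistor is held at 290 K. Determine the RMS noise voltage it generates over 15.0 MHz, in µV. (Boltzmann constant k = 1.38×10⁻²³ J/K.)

V_n = √(4kTRB)
4kTRB = 4 × 1.38×10⁻²³ × 290 × 5.00×10¹ × 1.50×10⁷ = 1.20×10⁻¹¹ V²
V_n = √(1.20×10⁻¹¹) = 3.46×10⁻⁶ V = 3.46 µV

3.46 µV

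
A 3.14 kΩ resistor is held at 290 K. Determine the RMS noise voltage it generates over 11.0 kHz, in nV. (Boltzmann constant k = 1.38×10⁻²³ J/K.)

V_n = √(4kTRB)
4kTRB = 4 × 1.38×10⁻²³ × 290 × 3.14×10³ × 1.10×10⁴ = 5.53×10⁻¹³ V²
V_n = √(5.53×10⁻¹³) = 7.44×10⁻⁷ V = 744 nV

744 nV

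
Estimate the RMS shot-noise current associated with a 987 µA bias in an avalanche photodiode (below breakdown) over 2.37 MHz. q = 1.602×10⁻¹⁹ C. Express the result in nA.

27.4 nA

I_n = √(2qI·B)
2qI·B = 2 × 1.602×10⁻¹⁹ × 9.87×10⁻⁴ × 2.37×10⁶ = 7.49×10⁻¹⁶ A²
I_n = √(7.49×10⁻¹⁶) = 2.74×10⁻⁸ A = 27.4 nA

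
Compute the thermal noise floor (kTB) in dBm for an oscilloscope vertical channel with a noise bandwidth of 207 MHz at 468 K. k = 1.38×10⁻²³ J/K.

P_n = kTB = 1.38×10⁻²³ × 468 × 2.07×10⁸ = 1.34×10⁻¹² W
In dBm: 10 log₁₀(1.34×10⁻¹² / 10⁻³) = −88.7 dBm

−88.7 dBm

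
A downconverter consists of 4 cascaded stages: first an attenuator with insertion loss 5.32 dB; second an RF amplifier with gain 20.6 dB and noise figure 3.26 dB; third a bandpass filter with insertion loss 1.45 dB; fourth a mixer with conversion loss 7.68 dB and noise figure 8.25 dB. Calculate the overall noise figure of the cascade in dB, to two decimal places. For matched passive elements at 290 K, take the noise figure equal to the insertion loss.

8.73 dB

Convert to linear (a loss of L dB is a gain of −L dB): F_i = 10^(NF_i/10), G_i = 10^(G_i,dB/10)
  Stage 1: F_1 = 10^(5.32/10) = 3.404, G_1 = 10^(−5.32/10) = 0.2938
  Stage 2: F_2 = 10^(3.26/10) = 2.118, G_2 = 10^(20.6/10) = 114.8
  Stage 3: F_3 = 10^(1.45/10) = 1.396, G_3 = 10^(−1.45/10) = 0.7161
  Stage 4: F_4 = 10^(8.25/10) = 6.683, G_4 = 10^(−7.68/10) = 0.1706
Friis cascade:
  F = 3.404 + (2.118 − 1)/0.2938 + (1.396 − 1)/33.73 + (6.683 − 1)/24.15 = 7.458
NF = 10 log₁₀(7.458) = 8.73 dB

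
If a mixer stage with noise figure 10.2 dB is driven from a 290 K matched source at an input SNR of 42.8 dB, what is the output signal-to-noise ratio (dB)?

By definition F = SNR_in/SNR_out, so in dB: SNR_out = SNR_in − NF
SNR_out = 42.8 − 10.2 = 32.6 dB

32.6 dB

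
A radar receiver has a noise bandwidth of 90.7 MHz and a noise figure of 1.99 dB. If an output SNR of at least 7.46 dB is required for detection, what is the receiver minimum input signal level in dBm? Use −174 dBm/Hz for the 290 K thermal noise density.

Sensitivity = −174 + 10 log₁₀(B) + NF + SNR_min
= −174 + 79.58 + 1.99 + 7.46
= −84.97 dBm → −85.0 dBm

−85.0 dBm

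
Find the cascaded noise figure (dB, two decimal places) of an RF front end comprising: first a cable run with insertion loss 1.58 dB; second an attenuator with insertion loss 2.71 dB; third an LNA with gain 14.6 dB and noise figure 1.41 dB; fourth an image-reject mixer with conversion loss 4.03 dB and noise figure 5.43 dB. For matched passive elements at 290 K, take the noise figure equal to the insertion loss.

Convert to linear (a loss of L dB is a gain of −L dB): F_i = 10^(NF_i/10), G_i = 10^(G_i,dB/10)
  Stage 1: F_1 = 10^(1.58/10) = 1.439, G_1 = 10^(−1.58/10) = 0.6950
  Stage 2: F_2 = 10^(2.71/10) = 1.866, G_2 = 10^(−2.71/10) = 0.5358
  Stage 3: F_3 = 10^(1.41/10) = 1.384, G_3 = 10^(14.6/10) = 28.84
  Stage 4: F_4 = 10^(5.43/10) = 3.491, G_4 = 10^(−4.03/10) = 0.3954
Friis cascade:
  F = 1.439 + (1.866 − 1)/0.6950 + (1.384 − 1)/0.3724 + (3.491 − 1)/10.74 = 3.947
NF = 10 log₁₀(3.947) = 5.96 dB

5.96 dB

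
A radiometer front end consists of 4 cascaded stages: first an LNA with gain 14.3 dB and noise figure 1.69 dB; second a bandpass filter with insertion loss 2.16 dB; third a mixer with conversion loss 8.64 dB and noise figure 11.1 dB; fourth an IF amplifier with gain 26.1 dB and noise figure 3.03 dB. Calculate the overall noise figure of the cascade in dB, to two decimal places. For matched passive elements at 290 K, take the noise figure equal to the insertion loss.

4.28 dB

Convert to linear (a loss of L dB is a gain of −L dB): F_i = 10^(NF_i/10), G_i = 10^(G_i,dB/10)
  Stage 1: F_1 = 10^(1.69/10) = 1.476, G_1 = 10^(14.3/10) = 26.92
  Stage 2: F_2 = 10^(2.16/10) = 1.644, G_2 = 10^(−2.16/10) = 0.6081
  Stage 3: F_3 = 10^(11.1/10) = 12.88, G_3 = 10^(−8.64/10) = 0.1368
  Stage 4: F_4 = 10^(3.03/10) = 2.009, G_4 = 10^(26.1/10) = 407.4
Friis cascade:
  F = 1.476 + (1.644 − 1)/26.92 + (12.88 − 1)/16.37 + (2.009 − 1)/2.239 = 2.676
NF = 10 log₁₀(2.676) = 4.28 dB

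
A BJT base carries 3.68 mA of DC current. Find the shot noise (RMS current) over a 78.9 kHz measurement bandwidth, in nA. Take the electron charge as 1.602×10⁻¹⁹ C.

I_n = √(2qI·B)
2qI·B = 2 × 1.602×10⁻¹⁹ × 3.68×10⁻³ × 7.89×10⁴ = 9.30×10⁻¹⁷ A²
I_n = √(9.30×10⁻¹⁷) = 9.65×10⁻⁹ A = 9.65 nA

9.65 nA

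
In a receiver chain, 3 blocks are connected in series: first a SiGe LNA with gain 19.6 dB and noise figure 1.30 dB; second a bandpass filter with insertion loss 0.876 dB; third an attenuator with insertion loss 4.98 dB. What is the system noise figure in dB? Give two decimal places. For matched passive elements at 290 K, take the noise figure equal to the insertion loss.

Convert to linear (a loss of L dB is a gain of −L dB): F_i = 10^(NF_i/10), G_i = 10^(G_i,dB/10)
  Stage 1: F_1 = 10^(1.30/10) = 1.349, G_1 = 10^(19.6/10) = 91.20
  Stage 2: F_2 = 10^(0.876/10) = 1.223, G_2 = 10^(−0.876/10) = 0.8173
  Stage 3: F_3 = 10^(4.98/10) = 3.148, G_3 = 10^(−4.98/10) = 0.3177
Friis cascade:
  F = 1.349 + (1.223 − 1)/91.20 + (3.148 − 1)/74.54 = 1.380
NF = 10 log₁₀(1.380) = 1.40 dB

1.40 dB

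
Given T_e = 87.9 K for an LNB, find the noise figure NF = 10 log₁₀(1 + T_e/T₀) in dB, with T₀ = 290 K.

F = 1 + T_e/T₀ = 1 + 87.9/290 = 1.3031
NF = 10 log₁₀(1.3031) = 1.15 dB

1.15 dB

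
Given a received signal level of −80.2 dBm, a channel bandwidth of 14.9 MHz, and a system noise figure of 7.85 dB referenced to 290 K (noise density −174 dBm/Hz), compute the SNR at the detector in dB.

14.2 dB

Noise floor: N = −174 + 10 log₁₀(B) + NF
10 log₁₀(1.49×10⁷) = 71.73 dB
N = −174 + 71.73 + 7.85 = −94.42 dBm
SNR = P_sig − N = −80.2 − (−94.42) = 14.22 dB → 14.2 dB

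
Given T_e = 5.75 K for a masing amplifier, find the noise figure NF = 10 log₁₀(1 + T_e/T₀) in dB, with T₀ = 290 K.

F = 1 + T_e/T₀ = 1 + 5.75/290 = 1.01983
NF = 10 log₁₀(1.01983) = 0.085 dB

0.085 dB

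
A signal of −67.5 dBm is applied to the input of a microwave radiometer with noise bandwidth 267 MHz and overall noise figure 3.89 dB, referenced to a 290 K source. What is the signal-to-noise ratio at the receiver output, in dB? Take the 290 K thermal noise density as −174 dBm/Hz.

18.3 dB

Noise floor: N = −174 + 10 log₁₀(B) + NF
10 log₁₀(2.67×10⁸) = 84.27 dB
N = −174 + 84.27 + 3.89 = −85.84 dBm
SNR = P_sig − N = −67.5 − (−85.84) = 18.34 dB → 18.3 dB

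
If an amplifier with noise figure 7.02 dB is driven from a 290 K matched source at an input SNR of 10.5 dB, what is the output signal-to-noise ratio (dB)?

3.48 dB

By definition F = SNR_in/SNR_out, so in dB: SNR_out = SNR_in − NF
SNR_out = 10.5 − 7.02 = 3.48 dB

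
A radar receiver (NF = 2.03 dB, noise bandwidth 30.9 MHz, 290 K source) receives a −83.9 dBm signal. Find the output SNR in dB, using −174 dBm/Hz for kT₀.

13.2 dB

Noise floor: N = −174 + 10 log₁₀(B) + NF
10 log₁₀(3.09×10⁷) = 74.9 dB
N = −174 + 74.9 + 2.03 = −97.07 dBm
SNR = P_sig − N = −83.9 − (−97.07) = 13.17 dB → 13.2 dB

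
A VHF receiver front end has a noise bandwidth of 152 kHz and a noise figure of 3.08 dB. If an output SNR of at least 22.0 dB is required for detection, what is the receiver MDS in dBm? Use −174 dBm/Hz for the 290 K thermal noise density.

−97.1 dBm

Sensitivity = −174 + 10 log₁₀(B) + NF + SNR_min
= −174 + 51.82 + 3.08 + 22.0
= −97.10 dBm → −97.1 dBm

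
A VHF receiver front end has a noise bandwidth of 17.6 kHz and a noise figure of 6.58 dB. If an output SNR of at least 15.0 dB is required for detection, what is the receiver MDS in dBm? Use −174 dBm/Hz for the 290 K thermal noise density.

−110.0 dBm

Sensitivity = −174 + 10 log₁₀(B) + NF + SNR_min
= −174 + 42.46 + 6.58 + 15.0
= −109.96 dBm → −110.0 dBm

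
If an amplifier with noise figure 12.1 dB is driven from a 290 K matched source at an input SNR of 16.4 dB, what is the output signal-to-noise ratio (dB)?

4.3 dB

By definition F = SNR_in/SNR_out, so in dB: SNR_out = SNR_in − NF
SNR_out = 16.4 − 12.1 = 4.3 dB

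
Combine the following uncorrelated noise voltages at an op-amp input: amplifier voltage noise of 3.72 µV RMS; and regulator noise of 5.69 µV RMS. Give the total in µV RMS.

6.80 µV

Uncorrelated sources add in power (mean-square): V_tot = √(ΣV_i²)
V_tot = √[(3.72×10⁻⁶)² + (5.69×10⁻⁶)²] = 6.80×10⁻⁶ V = 6.80 µV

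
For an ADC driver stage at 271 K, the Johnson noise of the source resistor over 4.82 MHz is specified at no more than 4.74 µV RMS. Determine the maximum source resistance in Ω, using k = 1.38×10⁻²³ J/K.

Johnson–Nyquist: V_n = √(4kTRB) ⇒ R = V_n² / (4kTB)
4kTB = 4 × 1.38×10⁻²³ × 271 × 4.82×10⁶ = 7.21×10⁻¹⁴
R = (4.74×10⁻⁶)² / 7.21×10⁻¹⁴ = 3.12×10² Ω = 312 Ω

312 Ω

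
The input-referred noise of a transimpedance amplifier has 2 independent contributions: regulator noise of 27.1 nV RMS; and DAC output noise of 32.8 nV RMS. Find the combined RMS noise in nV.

42.5 nV

Uncorrelated sources add in power (mean-square): V_tot = √(ΣV_i²)
V_tot = √[(2.71×10⁻⁸)² + (3.28×10⁻⁸)²] = 4.25×10⁻⁸ V = 42.5 nV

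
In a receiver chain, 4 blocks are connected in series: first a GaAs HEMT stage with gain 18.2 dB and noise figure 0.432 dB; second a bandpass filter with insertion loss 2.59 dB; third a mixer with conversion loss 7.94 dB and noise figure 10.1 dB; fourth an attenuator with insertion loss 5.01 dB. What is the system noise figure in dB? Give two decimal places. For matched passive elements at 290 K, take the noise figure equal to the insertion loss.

Convert to linear (a loss of L dB is a gain of −L dB): F_i = 10^(NF_i/10), G_i = 10^(G_i,dB/10)
  Stage 1: F_1 = 10^(0.432/10) = 1.105, G_1 = 10^(18.2/10) = 66.07
  Stage 2: F_2 = 10^(2.59/10) = 1.816, G_2 = 10^(−2.59/10) = 0.5508
  Stage 3: F_3 = 10^(10.1/10) = 10.23, G_3 = 10^(−7.94/10) = 0.1607
  Stage 4: F_4 = 10^(5.01/10) = 3.170, G_4 = 10^(−5.01/10) = 0.3155
Friis cascade:
  F = 1.105 + (1.816 − 1)/66.07 + (10.23 − 1)/36.39 + (3.170 − 1)/5.848 = 1.742
NF = 10 log₁₀(1.742) = 2.41 dB

2.41 dB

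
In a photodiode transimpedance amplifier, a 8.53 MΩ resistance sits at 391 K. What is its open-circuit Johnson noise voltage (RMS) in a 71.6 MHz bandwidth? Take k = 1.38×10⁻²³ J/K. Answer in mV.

3.63 mV

V_n = √(4kTRB)
4kTRB = 4 × 1.38×10⁻²³ × 391 × 8.53×10⁶ × 7.16×10⁷ = 1.32×10⁻⁵ V²
V_n = √(1.32×10⁻⁵) = 3.63×10⁻³ V = 3.63 mV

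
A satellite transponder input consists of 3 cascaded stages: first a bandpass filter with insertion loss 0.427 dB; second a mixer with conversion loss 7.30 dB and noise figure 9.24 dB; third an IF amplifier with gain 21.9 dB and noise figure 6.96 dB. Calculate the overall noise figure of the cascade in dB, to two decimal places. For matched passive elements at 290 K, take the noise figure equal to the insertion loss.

15.15 dB

Convert to linear (a loss of L dB is a gain of −L dB): F_i = 10^(NF_i/10), G_i = 10^(G_i,dB/10)
  Stage 1: F_1 = 10^(0.427/10) = 1.103, G_1 = 10^(−0.427/10) = 0.9064
  Stage 2: F_2 = 10^(9.24/10) = 8.395, G_2 = 10^(−7.30/10) = 0.1862
  Stage 3: F_3 = 10^(6.96/10) = 4.966, G_3 = 10^(21.9/10) = 154.9
Friis cascade:
  F = 1.103 + (8.395 − 1)/0.9064 + (4.966 − 1)/0.1688 = 32.76
NF = 10 log₁₀(32.76) = 15.15 dB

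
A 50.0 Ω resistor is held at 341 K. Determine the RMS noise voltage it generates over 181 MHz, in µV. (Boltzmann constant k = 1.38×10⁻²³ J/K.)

13.1 µV

V_n = √(4kTRB)
4kTRB = 4 × 1.38×10⁻²³ × 341 × 5.00×10¹ × 1.81×10⁸ = 1.70×10⁻¹⁰ V²
V_n = √(1.70×10⁻¹⁰) = 1.31×10⁻⁵ V = 13.1 µV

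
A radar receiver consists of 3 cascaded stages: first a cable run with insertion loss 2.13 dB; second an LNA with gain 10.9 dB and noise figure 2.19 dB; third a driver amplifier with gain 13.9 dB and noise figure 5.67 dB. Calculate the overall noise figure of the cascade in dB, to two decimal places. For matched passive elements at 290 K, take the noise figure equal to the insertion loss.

4.86 dB

Convert to linear (a loss of L dB is a gain of −L dB): F_i = 10^(NF_i/10), G_i = 10^(G_i,dB/10)
  Stage 1: F_1 = 10^(2.13/10) = 1.633, G_1 = 10^(−2.13/10) = 0.6124
  Stage 2: F_2 = 10^(2.19/10) = 1.656, G_2 = 10^(10.9/10) = 12.30
  Stage 3: F_3 = 10^(5.67/10) = 3.690, G_3 = 10^(13.9/10) = 24.55
Friis cascade:
  F = 1.633 + (1.656 − 1)/0.6124 + (3.690 − 1)/7.534 = 3.061
NF = 10 log₁₀(3.061) = 4.86 dB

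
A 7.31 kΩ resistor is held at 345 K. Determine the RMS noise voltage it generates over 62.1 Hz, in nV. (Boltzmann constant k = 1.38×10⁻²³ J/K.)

V_n = √(4kTRB)
4kTRB = 4 × 1.38×10⁻²³ × 345 × 7.31×10³ × 6.21×10¹ = 8.65×10⁻¹⁵ V²
V_n = √(8.65×10⁻¹⁵) = 9.30×10⁻⁸ V = 93.0 nV

93.0 nV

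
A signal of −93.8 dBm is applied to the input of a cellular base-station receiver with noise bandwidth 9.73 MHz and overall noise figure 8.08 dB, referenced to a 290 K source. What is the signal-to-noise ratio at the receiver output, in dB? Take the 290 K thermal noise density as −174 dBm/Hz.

Noise floor: N = −174 + 10 log₁₀(B) + NF
10 log₁₀(9.73×10⁶) = 69.88 dB
N = −174 + 69.88 + 8.08 = −96.04 dBm
SNR = P_sig − N = −93.8 − (−96.04) = 2.24 dB → 2.2 dB

2.2 dB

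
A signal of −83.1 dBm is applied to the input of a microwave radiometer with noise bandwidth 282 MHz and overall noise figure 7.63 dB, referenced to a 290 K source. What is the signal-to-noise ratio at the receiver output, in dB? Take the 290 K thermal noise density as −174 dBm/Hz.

−1.2 dB

Noise floor: N = −174 + 10 log₁₀(B) + NF
10 log₁₀(2.82×10⁸) = 84.5 dB
N = −174 + 84.5 + 7.63 = −81.87 dBm
SNR = P_sig − N = −83.1 − (−81.87) = −1.23 dB → −1.2 dB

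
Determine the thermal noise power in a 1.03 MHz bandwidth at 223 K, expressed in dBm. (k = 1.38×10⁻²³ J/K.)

−115.0 dBm

P_n = kTB = 1.38×10⁻²³ × 223 × 1.03×10⁶ = 3.17×10⁻¹⁵ W
In dBm: 10 log₁₀(3.17×10⁻¹⁵ / 10⁻³) = −115.0 dBm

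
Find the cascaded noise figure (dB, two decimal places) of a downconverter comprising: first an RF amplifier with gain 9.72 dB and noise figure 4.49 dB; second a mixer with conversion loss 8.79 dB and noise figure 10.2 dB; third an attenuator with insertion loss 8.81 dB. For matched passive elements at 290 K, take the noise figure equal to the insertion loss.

Convert to linear (a loss of L dB is a gain of −L dB): F_i = 10^(NF_i/10), G_i = 10^(G_i,dB/10)
  Stage 1: F_1 = 10^(4.49/10) = 2.812, G_1 = 10^(9.72/10) = 9.376
  Stage 2: F_2 = 10^(10.2/10) = 10.47, G_2 = 10^(−8.79/10) = 0.1321
  Stage 3: F_3 = 10^(8.81/10) = 7.603, G_3 = 10^(−8.81/10) = 0.1315
Friis cascade:
  F = 2.812 + (10.47 − 1)/9.376 + (7.603 − 1)/1.239 = 9.152
NF = 10 log₁₀(9.152) = 9.62 dB

9.62 dB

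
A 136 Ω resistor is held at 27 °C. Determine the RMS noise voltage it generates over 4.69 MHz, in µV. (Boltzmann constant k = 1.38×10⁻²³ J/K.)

T = 27 °C + 273.15 = 300.15 K
V_n = √(4kTRB)
4kTRB = 4 × 1.38×10⁻²³ × 300.15 × 1.36×10² × 4.69×10⁶ = 1.06×10⁻¹¹ V²
V_n = √(1.06×10⁻¹¹) = 3.25×10⁻⁶ V = 3.25 µV

3.25 µV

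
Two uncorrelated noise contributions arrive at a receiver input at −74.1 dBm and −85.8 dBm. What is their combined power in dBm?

Convert to linear, add, convert back:
P₁ = 3.89×10⁻¹¹ W, P₂ = 2.63×10⁻¹² W
P_tot = 4.15×10⁻¹¹ W → 10 log₁₀(P_tot / 10⁻³) = −73.8 dBm

−73.8 dBm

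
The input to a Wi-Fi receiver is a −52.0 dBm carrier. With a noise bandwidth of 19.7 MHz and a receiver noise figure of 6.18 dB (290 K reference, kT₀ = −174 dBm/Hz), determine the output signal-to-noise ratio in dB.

42.9 dB

Noise floor: N = −174 + 10 log₁₀(B) + NF
10 log₁₀(1.97×10⁷) = 72.94 dB
N = −174 + 72.94 + 6.18 = −94.88 dBm
SNR = P_sig − N = −52.0 − (−94.88) = 42.88 dB → 42.9 dB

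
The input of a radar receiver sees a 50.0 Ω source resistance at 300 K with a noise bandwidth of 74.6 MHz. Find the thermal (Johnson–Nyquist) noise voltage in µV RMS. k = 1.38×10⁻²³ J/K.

7.86 µV

V_n = √(4kTRB)
4kTRB = 4 × 1.38×10⁻²³ × 300 × 5.00×10¹ × 7.46×10⁷ = 6.18×10⁻¹¹ V²
V_n = √(6.18×10⁻¹¹) = 7.86×10⁻⁶ V = 7.86 µV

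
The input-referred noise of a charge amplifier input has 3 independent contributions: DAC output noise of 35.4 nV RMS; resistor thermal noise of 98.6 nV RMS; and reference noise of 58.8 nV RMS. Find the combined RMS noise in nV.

Uncorrelated sources add in power (mean-square): V_tot = √(ΣV_i²)
V_tot = √[(3.54×10⁻⁸)² + (9.86×10⁻⁸)² + (5.88×10⁻⁸)²] = 1.20×10⁻⁷ V = 120 nV

120 nV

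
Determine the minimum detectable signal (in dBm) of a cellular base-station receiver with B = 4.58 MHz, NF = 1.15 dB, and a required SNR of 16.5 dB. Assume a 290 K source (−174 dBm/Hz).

−89.7 dBm

Sensitivity = −174 + 10 log₁₀(B) + NF + SNR_min
= −174 + 66.61 + 1.15 + 16.5
= −89.74 dBm → −89.7 dBm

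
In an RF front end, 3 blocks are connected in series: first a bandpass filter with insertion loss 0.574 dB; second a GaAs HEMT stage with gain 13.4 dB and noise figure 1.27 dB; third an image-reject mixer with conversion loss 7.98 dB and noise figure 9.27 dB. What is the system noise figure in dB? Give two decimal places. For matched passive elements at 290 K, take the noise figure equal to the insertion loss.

2.83 dB

Convert to linear (a loss of L dB is a gain of −L dB): F_i = 10^(NF_i/10), G_i = 10^(G_i,dB/10)
  Stage 1: F_1 = 10^(0.574/10) = 1.141, G_1 = 10^(−0.574/10) = 0.8762
  Stage 2: F_2 = 10^(1.27/10) = 1.340, G_2 = 10^(13.4/10) = 21.88
  Stage 3: F_3 = 10^(9.27/10) = 8.453, G_3 = 10^(−7.98/10) = 0.1592
Friis cascade:
  F = 1.141 + (1.340 − 1)/0.8762 + (8.453 − 1)/19.17 = 1.918
NF = 10 log₁₀(1.918) = 2.83 dB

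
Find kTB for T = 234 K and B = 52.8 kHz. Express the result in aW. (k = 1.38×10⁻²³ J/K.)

P_n = kTB = 1.38×10⁻²³ × 234 × 5.28×10⁴ = 1.71×10⁻¹⁶ W = 171 aW

171 aW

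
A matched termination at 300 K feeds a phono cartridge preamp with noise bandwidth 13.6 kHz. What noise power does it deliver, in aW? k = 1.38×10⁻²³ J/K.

56.3 aW

P_n = kTB = 1.38×10⁻²³ × 300 × 1.36×10⁴ = 5.63×10⁻¹⁷ W = 56.3 aW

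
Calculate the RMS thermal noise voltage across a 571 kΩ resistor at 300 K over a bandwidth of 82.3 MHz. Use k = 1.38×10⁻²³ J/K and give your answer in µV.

V_n = √(4kTRB)
4kTRB = 4 × 1.38×10⁻²³ × 300 × 5.71×10⁵ × 8.23×10⁷ = 7.78×10⁻⁷ V²
V_n = √(7.78×10⁻⁷) = 8.82×10⁻⁴ V = 882 µV

882 µV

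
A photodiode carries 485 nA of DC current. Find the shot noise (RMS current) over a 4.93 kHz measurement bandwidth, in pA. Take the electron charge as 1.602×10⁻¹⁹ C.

I_n = √(2qI·B)
2qI·B = 2 × 1.602×10⁻¹⁹ × 4.85×10⁻⁷ × 4.93×10³ = 7.66×10⁻²² A²
I_n = √(7.66×10⁻²²) = 2.77×10⁻¹¹ A = 27.7 pA

27.7 pA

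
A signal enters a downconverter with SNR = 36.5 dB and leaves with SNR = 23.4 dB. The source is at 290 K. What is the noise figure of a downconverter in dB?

NF (dB) = SNR_in(dB) − SNR_out(dB) when the source is at T₀
NF = 36.5 − 23.4 = 13.1 dB

13.1 dB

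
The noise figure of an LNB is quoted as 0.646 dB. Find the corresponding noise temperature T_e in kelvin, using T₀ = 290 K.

F = 10^(0.646/10) = 1.16038
T_e = (F − 1)·T₀ = (1.16038 − 1) × 290 = 46.5 K

46.5 K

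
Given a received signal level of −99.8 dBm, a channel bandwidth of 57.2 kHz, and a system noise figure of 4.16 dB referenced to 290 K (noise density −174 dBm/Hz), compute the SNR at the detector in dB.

Noise floor: N = −174 + 10 log₁₀(B) + NF
10 log₁₀(5.72×10⁴) = 47.57 dB
N = −174 + 47.57 + 4.16 = −122.27 dBm
SNR = P_sig − N = −99.8 − (−122.27) = 22.47 dB → 22.5 dB

22.5 dB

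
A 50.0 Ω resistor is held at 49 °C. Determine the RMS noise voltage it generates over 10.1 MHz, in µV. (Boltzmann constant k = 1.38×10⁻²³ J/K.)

3.00 µV

T = 49 °C + 273.15 = 322.15 K
V_n = √(4kTRB)
4kTRB = 4 × 1.38×10⁻²³ × 322.15 × 5.00×10¹ × 1.01×10⁷ = 8.98×10⁻¹² V²
V_n = √(8.98×10⁻¹²) = 3.00×10⁻⁶ V = 3.00 µV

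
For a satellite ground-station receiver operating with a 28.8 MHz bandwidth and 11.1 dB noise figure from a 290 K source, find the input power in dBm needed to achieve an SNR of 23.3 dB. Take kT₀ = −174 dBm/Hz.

−65.0 dBm

Sensitivity = −174 + 10 log₁₀(B) + NF + SNR_min
= −174 + 74.59 + 11.1 + 23.3
= −65.01 dBm → −65.0 dBm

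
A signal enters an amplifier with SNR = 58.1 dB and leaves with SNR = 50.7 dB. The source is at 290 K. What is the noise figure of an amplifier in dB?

NF (dB) = SNR_in(dB) − SNR_out(dB) when the source is at T₀
NF = 58.1 − 50.7 = 7.4 dB

7.4 dB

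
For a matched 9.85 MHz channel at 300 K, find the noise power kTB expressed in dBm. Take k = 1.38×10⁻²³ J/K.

−103.9 dBm

P_n = kTB = 1.38×10⁻²³ × 300 × 9.85×10⁶ = 4.08×10⁻¹⁴ W
In dBm: 10 log₁₀(4.08×10⁻¹⁴ / 10⁻³) = −103.9 dBm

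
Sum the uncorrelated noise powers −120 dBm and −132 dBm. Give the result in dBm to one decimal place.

−119.7 dBm

Convert to linear, add, convert back:
P₁ = 1.00×10⁻¹⁵ W, P₂ = 6.31×10⁻¹⁷ W
P_tot = 1.06×10⁻¹⁵ W → 10 log₁₀(P_tot / 10⁻³) = −119.7 dBm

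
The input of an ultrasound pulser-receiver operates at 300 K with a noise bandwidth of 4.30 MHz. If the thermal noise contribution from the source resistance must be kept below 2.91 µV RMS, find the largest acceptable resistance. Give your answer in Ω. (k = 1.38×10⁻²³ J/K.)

Johnson–Nyquist: V_n = √(4kTRB) ⇒ R = V_n² / (4kTB)
4kTB = 4 × 1.38×10⁻²³ × 300 × 4.30×10⁶ = 7.12×10⁻¹⁴
R = (2.91×10⁻⁶)² / 7.12×10⁻¹⁴ = 1.19×10² Ω = 119 Ω

119 Ω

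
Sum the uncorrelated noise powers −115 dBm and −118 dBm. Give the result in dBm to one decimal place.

−113.2 dBm

Convert to linear, add, convert back:
P₁ = 3.16×10⁻¹⁵ W, P₂ = 1.58×10⁻¹⁵ W
P_tot = 4.75×10⁻¹⁵ W → 10 log₁₀(P_tot / 10⁻³) = −113.2 dBm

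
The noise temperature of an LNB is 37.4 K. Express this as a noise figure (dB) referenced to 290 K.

F = 1 + T_e/T₀ = 1 + 37.4/290 = 1.12897
NF = 10 log₁₀(1.12897) = 0.527 dB

0.527 dB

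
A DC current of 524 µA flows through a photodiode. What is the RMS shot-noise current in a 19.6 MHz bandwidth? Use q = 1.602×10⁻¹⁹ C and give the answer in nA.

57.4 nA

I_n = √(2qI·B)
2qI·B = 2 × 1.602×10⁻¹⁹ × 5.24×10⁻⁴ × 1.96×10⁷ = 3.29×10⁻¹⁵ A²
I_n = √(3.29×10⁻¹⁵) = 5.74×10⁻⁸ A = 57.4 nA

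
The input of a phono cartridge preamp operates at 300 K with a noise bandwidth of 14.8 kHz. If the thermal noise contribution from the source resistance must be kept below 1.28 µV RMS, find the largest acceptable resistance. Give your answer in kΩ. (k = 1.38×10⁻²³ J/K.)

Johnson–Nyquist: V_n = √(4kTRB) ⇒ R = V_n² / (4kTB)
4kTB = 4 × 1.38×10⁻²³ × 300 × 1.48×10⁴ = 2.45×10⁻¹⁶
R = (1.28×10⁻⁶)² / 2.45×10⁻¹⁶ = 6.68×10³ Ω = 6.68 kΩ

6.68 kΩ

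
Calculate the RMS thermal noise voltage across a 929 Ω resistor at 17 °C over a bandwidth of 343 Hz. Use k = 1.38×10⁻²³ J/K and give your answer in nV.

71.4 nV

T = 17 °C + 273.15 = 290.15 K
V_n = √(4kTRB)
4kTRB = 4 × 1.38×10⁻²³ × 290.15 × 9.29×10² × 3.43×10² = 5.10×10⁻¹⁵ V²
V_n = √(5.10×10⁻¹⁵) = 7.14×10⁻⁸ V = 71.4 nV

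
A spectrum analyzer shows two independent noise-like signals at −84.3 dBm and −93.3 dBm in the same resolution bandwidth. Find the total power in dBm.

−83.8 dBm

Convert to linear, add, convert back:
P₁ = 3.72×10⁻¹² W, P₂ = 4.68×10⁻¹³ W
P_tot = 4.18×10⁻¹² W → 10 log₁₀(P_tot / 10⁻³) = −83.8 dBm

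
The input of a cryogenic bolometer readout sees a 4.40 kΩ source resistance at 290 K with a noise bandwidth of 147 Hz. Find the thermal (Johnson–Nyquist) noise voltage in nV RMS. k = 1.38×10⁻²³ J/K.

V_n = √(4kTRB)
4kTRB = 4 × 1.38×10⁻²³ × 290 × 4.40×10³ × 1.47×10² = 1.04×10⁻¹⁴ V²
V_n = √(1.04×10⁻¹⁴) = 1.02×10⁻⁷ V = 102 nV

102 nV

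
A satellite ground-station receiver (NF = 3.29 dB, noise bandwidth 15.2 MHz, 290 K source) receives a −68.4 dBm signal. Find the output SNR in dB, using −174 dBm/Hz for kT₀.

30.5 dB

Noise floor: N = −174 + 10 log₁₀(B) + NF
10 log₁₀(1.52×10⁷) = 71.82 dB
N = −174 + 71.82 + 3.29 = −98.89 dBm
SNR = P_sig − N = −68.4 − (−98.89) = 30.49 dB → 30.5 dB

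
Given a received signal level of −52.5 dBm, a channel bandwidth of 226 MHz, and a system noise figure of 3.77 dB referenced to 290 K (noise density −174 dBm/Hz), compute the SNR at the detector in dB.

Noise floor: N = −174 + 10 log₁₀(B) + NF
10 log₁₀(2.26×10⁸) = 83.54 dB
N = −174 + 83.54 + 3.77 = −86.69 dBm
SNR = P_sig − N = −52.5 − (−86.69) = 34.19 dB → 34.2 dB

34.2 dB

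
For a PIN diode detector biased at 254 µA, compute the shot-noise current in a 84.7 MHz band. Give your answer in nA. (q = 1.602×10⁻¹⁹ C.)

83.0 nA

I_n = √(2qI·B)
2qI·B = 2 × 1.602×10⁻¹⁹ × 2.54×10⁻⁴ × 8.47×10⁷ = 6.89×10⁻¹⁵ A²
I_n = √(6.89×10⁻¹⁵) = 8.30×10⁻⁸ A = 83.0 nA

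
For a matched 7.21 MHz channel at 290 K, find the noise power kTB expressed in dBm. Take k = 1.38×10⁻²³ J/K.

−105.4 dBm

P_n = kTB = 1.38×10⁻²³ × 290 × 7.21×10⁶ = 2.89×10⁻¹⁴ W
In dBm: 10 log₁₀(2.89×10⁻¹⁴ / 10⁻³) = −105.4 dBm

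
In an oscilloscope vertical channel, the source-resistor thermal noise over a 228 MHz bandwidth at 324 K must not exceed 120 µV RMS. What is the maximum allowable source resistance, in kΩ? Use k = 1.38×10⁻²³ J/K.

Johnson–Nyquist: V_n = √(4kTRB) ⇒ R = V_n² / (4kTB)
4kTB = 4 × 1.38×10⁻²³ × 324 × 2.28×10⁸ = 4.08×10⁻¹²
R = (1.20×10⁻⁴)² / 4.08×10⁻¹² = 3.53×10³ Ω = 3.53 kΩ

3.53 kΩ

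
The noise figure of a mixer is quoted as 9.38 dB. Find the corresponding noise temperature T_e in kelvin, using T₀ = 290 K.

2224 K

F = 10^(9.38/10) = 8.66962
T_e = (F − 1)·T₀ = (8.66962 − 1) × 290 = 2224 K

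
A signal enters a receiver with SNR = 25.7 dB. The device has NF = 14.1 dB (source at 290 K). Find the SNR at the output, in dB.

By definition F = SNR_in/SNR_out, so in dB: SNR_out = SNR_in − NF
SNR_out = 25.7 − 14.1 = 11.6 dB

11.6 dB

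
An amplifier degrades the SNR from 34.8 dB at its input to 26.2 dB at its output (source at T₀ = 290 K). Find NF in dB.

8.6 dB

NF (dB) = SNR_in(dB) − SNR_out(dB) when the source is at T₀
NF = 34.8 − 26.2 = 8.6 dB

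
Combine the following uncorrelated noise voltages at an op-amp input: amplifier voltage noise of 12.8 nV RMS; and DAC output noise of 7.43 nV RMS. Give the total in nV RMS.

14.8 nV

Uncorrelated sources add in power (mean-square): V_tot = √(ΣV_i²)
V_tot = √[(1.28×10⁻⁸)² + (7.43×10⁻⁹)²] = 1.48×10⁻⁸ V = 14.8 nV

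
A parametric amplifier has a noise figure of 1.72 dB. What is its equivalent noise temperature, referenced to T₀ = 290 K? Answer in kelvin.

F = 10^(1.72/10) = 1.48594
T_e = (F − 1)·T₀ = (1.48594 − 1) × 290 = 141 K

141 K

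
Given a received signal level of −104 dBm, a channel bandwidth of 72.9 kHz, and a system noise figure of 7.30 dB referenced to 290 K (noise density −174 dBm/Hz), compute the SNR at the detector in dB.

14.1 dB

Noise floor: N = −174 + 10 log₁₀(B) + NF
10 log₁₀(7.29×10⁴) = 48.63 dB
N = −174 + 48.63 + 7.30 = −118.07 dBm
SNR = P_sig − N = −104 − (−118.07) = 14.07 dB → 14.1 dB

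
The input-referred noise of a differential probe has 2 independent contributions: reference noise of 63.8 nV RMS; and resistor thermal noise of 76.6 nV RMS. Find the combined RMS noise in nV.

99.7 nV

Uncorrelated sources add in power (mean-square): V_tot = √(ΣV_i²)
V_tot = √[(6.38×10⁻⁸)² + (7.66×10⁻⁸)²] = 9.97×10⁻⁸ V = 99.7 nV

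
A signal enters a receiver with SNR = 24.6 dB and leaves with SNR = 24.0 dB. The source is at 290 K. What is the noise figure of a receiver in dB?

NF (dB) = SNR_in(dB) − SNR_out(dB) when the source is at T₀
NF = 24.6 − 24.0 = 0.6 dB

0.6 dB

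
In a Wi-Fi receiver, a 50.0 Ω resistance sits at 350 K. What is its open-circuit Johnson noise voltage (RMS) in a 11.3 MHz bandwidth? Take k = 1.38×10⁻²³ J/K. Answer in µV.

V_n = √(4kTRB)
4kTRB = 4 × 1.38×10⁻²³ × 350 × 5.00×10¹ × 1.13×10⁷ = 1.09×10⁻¹¹ V²
V_n = √(1.09×10⁻¹¹) = 3.30×10⁻⁶ V = 3.30 µV

3.30 µV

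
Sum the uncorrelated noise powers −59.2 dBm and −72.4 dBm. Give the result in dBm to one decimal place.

−59.0 dBm

Convert to linear, add, convert back:
P₁ = 1.20×10⁻⁹ W, P₂ = 5.75×10⁻¹¹ W
P_tot = 1.26×10⁻⁹ W → 10 log₁₀(P_tot / 10⁻³) = −59.0 dBm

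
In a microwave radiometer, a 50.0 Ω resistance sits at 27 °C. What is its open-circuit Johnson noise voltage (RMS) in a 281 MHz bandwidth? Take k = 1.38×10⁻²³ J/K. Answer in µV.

15.3 µV

T = 27 °C + 273.15 = 300.15 K
V_n = √(4kTRB)
4kTRB = 4 × 1.38×10⁻²³ × 300.15 × 5.00×10¹ × 2.81×10⁸ = 2.33×10⁻¹⁰ V²
V_n = √(2.33×10⁻¹⁰) = 1.53×10⁻⁵ V = 15.3 µV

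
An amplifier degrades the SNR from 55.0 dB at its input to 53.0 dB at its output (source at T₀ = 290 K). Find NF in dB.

2.0 dB

NF (dB) = SNR_in(dB) − SNR_out(dB) when the source is at T₀
NF = 55.0 − 53.0 = 2.0 dB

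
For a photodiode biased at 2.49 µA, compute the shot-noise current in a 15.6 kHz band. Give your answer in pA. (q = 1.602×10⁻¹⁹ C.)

112 pA

I_n = √(2qI·B)
2qI·B = 2 × 1.602×10⁻¹⁹ × 2.49×10⁻⁶ × 1.56×10⁴ = 1.24×10⁻²⁰ A²
I_n = √(1.24×10⁻²⁰) = 1.12×10⁻¹⁰ A = 112 pA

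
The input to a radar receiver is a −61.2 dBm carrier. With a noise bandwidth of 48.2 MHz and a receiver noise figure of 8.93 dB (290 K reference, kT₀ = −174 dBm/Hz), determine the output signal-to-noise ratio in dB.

Noise floor: N = −174 + 10 log₁₀(B) + NF
10 log₁₀(4.82×10⁷) = 76.83 dB
N = −174 + 76.83 + 8.93 = −88.24 dBm
SNR = P_sig − N = −61.2 − (−88.24) = 27.04 dB → 27.0 dB

27.0 dB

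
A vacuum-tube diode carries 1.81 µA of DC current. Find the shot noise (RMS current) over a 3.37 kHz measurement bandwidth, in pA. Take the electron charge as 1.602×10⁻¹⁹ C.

I_n = √(2qI·B)
2qI·B = 2 × 1.602×10⁻¹⁹ × 1.81×10⁻⁶ × 3.37×10³ = 1.95×10⁻²¹ A²
I_n = √(1.95×10⁻²¹) = 4.42×10⁻¹¹ A = 44.2 pA

44.2 pA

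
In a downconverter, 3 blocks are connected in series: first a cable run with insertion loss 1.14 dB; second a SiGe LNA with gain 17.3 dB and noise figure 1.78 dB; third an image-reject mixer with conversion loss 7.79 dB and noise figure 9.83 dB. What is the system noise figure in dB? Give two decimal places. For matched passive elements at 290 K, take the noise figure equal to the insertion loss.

3.36 dB

Convert to linear (a loss of L dB is a gain of −L dB): F_i = 10^(NF_i/10), G_i = 10^(G_i,dB/10)
  Stage 1: F_1 = 10^(1.14/10) = 1.300, G_1 = 10^(−1.14/10) = 0.7691
  Stage 2: F_2 = 10^(1.78/10) = 1.507, G_2 = 10^(17.3/10) = 53.70
  Stage 3: F_3 = 10^(9.83/10) = 9.616, G_3 = 10^(−7.79/10) = 0.1663
Friis cascade:
  F = 1.300 + (1.507 − 1)/0.7691 + (9.616 − 1)/41.30 = 2.167
NF = 10 log₁₀(2.167) = 3.36 dB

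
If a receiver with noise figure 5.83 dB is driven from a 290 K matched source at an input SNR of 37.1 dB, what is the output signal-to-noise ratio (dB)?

By definition F = SNR_in/SNR_out, so in dB: SNR_out = SNR_in − NF
SNR_out = 37.1 − 5.83 = 31.27 dB

31.27 dB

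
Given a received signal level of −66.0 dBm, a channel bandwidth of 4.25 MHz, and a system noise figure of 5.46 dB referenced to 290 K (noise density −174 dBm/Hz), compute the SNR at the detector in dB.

36.3 dB

Noise floor: N = −174 + 10 log₁₀(B) + NF
10 log₁₀(4.25×10⁶) = 66.28 dB
N = −174 + 66.28 + 5.46 = −102.26 dBm
SNR = P_sig − N = −66.0 − (−102.26) = 36.26 dB → 36.3 dB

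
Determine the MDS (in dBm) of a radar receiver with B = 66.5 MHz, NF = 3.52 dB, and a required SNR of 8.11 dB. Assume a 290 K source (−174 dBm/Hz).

Sensitivity = −174 + 10 log₁₀(B) + NF + SNR_min
= −174 + 78.23 + 3.52 + 8.11
= −84.14 dBm → −84.1 dBm

−84.1 dBm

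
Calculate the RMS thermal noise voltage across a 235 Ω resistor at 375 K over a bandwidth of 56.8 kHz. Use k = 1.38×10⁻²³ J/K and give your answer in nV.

526 nV

V_n = √(4kTRB)
4kTRB = 4 × 1.38×10⁻²³ × 375 × 2.35×10² × 5.68×10⁴ = 2.76×10⁻¹³ V²
V_n = √(2.76×10⁻¹³) = 5.26×10⁻⁷ V = 526 nV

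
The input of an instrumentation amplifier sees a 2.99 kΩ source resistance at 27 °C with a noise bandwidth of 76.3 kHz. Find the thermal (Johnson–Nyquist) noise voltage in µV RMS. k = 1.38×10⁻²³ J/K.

1.94 µV

T = 27 °C + 273.15 = 300.15 K
V_n = √(4kTRB)
4kTRB = 4 × 1.38×10⁻²³ × 300.15 × 2.99×10³ × 7.63×10⁴ = 3.78×10⁻¹² V²
V_n = √(3.78×10⁻¹²) = 1.94×10⁻⁶ V = 1.94 µV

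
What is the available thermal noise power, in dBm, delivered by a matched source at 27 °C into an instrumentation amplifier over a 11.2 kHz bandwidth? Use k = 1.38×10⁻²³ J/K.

T = 27 °C + 273.15 = 300.15 K
P_n = kTB = 1.38×10⁻²³ × 300.15 × 1.12×10⁴ = 4.64×10⁻¹⁷ W
In dBm: 10 log₁₀(4.64×10⁻¹⁷ / 10⁻³) = −133.3 dBm

−133.3 dBm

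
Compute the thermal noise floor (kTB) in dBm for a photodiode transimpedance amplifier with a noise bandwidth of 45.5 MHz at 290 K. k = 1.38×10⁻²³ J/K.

P_n = kTB = 1.38×10⁻²³ × 290 × 4.55×10⁷ = 1.82×10⁻¹³ W
In dBm: 10 log₁₀(1.82×10⁻¹³ / 10⁻³) = −97.4 dBm

−97.4 dBm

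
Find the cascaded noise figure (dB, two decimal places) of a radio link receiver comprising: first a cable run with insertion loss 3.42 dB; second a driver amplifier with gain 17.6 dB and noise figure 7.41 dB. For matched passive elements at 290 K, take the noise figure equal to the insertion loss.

10.83 dB

Convert to linear (a loss of L dB is a gain of −L dB): F_i = 10^(NF_i/10), G_i = 10^(G_i,dB/10)
  Stage 1: F_1 = 10^(3.42/10) = 2.198, G_1 = 10^(−3.42/10) = 0.4550
  Stage 2: F_2 = 10^(7.41/10) = 5.508, G_2 = 10^(17.6/10) = 57.54
Friis cascade:
  F = 2.198 + (5.508 − 1)/0.4550 = 12.11
NF = 10 log₁₀(12.11) = 10.83 dB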